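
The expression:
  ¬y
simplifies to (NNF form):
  ¬y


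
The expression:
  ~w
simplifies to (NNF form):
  ~w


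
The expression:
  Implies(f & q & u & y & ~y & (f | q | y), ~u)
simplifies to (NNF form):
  True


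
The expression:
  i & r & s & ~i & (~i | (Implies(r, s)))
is never true.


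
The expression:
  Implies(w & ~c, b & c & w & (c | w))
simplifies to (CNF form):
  c | ~w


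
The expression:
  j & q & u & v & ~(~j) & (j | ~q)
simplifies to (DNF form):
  j & q & u & v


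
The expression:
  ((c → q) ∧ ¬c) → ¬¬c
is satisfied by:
  {c: True}


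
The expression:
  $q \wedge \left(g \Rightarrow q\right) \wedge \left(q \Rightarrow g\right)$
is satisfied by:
  {g: True, q: True}


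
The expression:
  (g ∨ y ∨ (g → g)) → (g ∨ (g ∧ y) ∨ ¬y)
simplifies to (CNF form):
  g ∨ ¬y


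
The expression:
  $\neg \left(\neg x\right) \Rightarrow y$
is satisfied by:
  {y: True, x: False}
  {x: False, y: False}
  {x: True, y: True}


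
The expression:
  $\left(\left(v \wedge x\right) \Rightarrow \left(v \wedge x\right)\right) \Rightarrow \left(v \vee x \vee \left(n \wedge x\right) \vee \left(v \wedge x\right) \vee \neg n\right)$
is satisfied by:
  {x: True, v: True, n: False}
  {x: True, v: False, n: False}
  {v: True, x: False, n: False}
  {x: False, v: False, n: False}
  {x: True, n: True, v: True}
  {x: True, n: True, v: False}
  {n: True, v: True, x: False}


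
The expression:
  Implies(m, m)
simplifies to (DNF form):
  True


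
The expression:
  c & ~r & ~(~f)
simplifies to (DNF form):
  c & f & ~r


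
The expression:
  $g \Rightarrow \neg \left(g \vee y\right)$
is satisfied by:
  {g: False}


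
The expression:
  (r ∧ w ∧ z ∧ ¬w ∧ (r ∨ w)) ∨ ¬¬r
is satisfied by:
  {r: True}


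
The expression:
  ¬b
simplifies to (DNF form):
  ¬b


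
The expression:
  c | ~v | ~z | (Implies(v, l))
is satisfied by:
  {c: True, l: True, v: False, z: False}
  {c: True, v: False, l: False, z: False}
  {l: True, c: False, v: False, z: False}
  {c: False, v: False, l: False, z: False}
  {z: True, c: True, l: True, v: False}
  {z: True, c: True, v: False, l: False}
  {z: True, l: True, c: False, v: False}
  {z: True, c: False, v: False, l: False}
  {c: True, v: True, l: True, z: False}
  {c: True, v: True, z: False, l: False}
  {v: True, l: True, z: False, c: False}
  {v: True, z: False, l: False, c: False}
  {c: True, v: True, z: True, l: True}
  {c: True, v: True, z: True, l: False}
  {v: True, z: True, l: True, c: False}


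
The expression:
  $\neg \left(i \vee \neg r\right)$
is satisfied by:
  {r: True, i: False}


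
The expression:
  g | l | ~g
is always true.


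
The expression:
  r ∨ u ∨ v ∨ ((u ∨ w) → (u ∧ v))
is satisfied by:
  {r: True, v: True, u: True, w: False}
  {r: True, v: True, w: False, u: False}
  {r: True, u: True, w: False, v: False}
  {r: True, w: False, u: False, v: False}
  {v: True, u: True, w: False, r: False}
  {v: True, w: False, u: False, r: False}
  {u: True, v: False, w: False, r: False}
  {v: False, w: False, u: False, r: False}
  {v: True, r: True, w: True, u: True}
  {v: True, r: True, w: True, u: False}
  {r: True, w: True, u: True, v: False}
  {r: True, w: True, v: False, u: False}
  {u: True, w: True, v: True, r: False}
  {w: True, v: True, r: False, u: False}
  {w: True, u: True, r: False, v: False}


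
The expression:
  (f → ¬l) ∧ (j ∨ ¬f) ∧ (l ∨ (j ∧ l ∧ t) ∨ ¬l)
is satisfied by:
  {j: True, l: False, f: False}
  {l: False, f: False, j: False}
  {j: True, l: True, f: False}
  {l: True, j: False, f: False}
  {f: True, j: True, l: False}


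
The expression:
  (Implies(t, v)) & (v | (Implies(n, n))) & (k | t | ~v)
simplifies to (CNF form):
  (t | ~t) & (v | ~t) & (k | t | ~t) & (k | t | ~v) & (k | v | ~t) & (k | v | ~v) & (t | ~t | ~v) & (v | ~t | ~v)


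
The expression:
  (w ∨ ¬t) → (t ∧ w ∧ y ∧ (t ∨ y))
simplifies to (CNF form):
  t ∧ (y ∨ ¬w)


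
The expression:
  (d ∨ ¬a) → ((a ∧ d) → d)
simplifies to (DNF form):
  True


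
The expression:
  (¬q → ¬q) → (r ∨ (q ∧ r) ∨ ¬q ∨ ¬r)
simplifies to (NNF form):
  True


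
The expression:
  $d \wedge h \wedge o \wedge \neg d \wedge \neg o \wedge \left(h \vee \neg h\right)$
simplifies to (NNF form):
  $\text{False}$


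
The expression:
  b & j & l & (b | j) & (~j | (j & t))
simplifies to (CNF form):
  b & j & l & t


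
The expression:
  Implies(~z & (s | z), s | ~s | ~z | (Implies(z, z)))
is always true.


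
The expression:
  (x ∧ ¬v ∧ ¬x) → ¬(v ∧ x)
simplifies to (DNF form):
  True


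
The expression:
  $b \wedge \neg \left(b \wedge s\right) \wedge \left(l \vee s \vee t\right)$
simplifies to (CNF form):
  $b \wedge \neg s \wedge \left(l \vee t\right)$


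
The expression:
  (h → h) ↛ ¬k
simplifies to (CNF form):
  k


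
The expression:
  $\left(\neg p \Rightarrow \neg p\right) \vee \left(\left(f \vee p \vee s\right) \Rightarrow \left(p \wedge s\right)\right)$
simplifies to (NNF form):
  $\text{True}$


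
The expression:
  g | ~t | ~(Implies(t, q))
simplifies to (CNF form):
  g | ~q | ~t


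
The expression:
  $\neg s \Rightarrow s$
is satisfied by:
  {s: True}


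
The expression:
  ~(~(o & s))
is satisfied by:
  {s: True, o: True}


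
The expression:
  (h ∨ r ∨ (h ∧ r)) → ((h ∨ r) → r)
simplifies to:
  r ∨ ¬h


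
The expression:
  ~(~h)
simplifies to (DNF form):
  h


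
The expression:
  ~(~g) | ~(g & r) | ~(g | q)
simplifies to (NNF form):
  True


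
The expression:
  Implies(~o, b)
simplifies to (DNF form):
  b | o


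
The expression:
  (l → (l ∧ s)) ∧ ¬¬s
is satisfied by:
  {s: True}


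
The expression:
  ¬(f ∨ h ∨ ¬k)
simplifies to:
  k ∧ ¬f ∧ ¬h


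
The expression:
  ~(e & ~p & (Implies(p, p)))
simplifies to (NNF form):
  p | ~e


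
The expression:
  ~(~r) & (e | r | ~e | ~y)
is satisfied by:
  {r: True}


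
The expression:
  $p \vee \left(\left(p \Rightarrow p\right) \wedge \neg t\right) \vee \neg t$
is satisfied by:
  {p: True, t: False}
  {t: False, p: False}
  {t: True, p: True}


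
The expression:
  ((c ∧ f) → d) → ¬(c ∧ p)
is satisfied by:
  {f: True, d: False, c: False, p: False}
  {p: False, d: False, f: False, c: False}
  {f: True, d: True, p: False, c: False}
  {d: True, p: False, f: False, c: False}
  {p: True, f: True, d: False, c: False}
  {p: True, d: False, f: False, c: False}
  {p: True, f: True, d: True, c: False}
  {p: True, d: True, f: False, c: False}
  {c: True, f: True, p: False, d: False}
  {c: True, p: False, d: False, f: False}
  {c: True, f: True, d: True, p: False}
  {c: True, d: True, p: False, f: False}
  {c: True, f: True, p: True, d: False}


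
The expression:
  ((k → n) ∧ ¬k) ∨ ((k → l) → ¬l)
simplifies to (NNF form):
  ¬k ∨ ¬l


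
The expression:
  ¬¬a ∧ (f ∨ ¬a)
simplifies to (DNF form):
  a ∧ f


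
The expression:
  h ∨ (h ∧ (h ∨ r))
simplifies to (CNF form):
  h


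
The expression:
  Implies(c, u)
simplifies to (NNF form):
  u | ~c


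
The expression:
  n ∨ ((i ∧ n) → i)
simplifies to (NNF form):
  True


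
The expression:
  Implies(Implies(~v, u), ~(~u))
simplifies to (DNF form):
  u | ~v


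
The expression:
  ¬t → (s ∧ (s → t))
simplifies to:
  t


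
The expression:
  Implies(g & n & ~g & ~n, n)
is always true.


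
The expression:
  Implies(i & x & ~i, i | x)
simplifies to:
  True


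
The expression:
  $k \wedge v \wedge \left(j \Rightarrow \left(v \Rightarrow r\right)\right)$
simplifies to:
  $k \wedge v \wedge \left(r \vee \neg j\right)$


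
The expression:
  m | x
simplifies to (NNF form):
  m | x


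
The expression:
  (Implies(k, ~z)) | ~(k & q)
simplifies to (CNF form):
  ~k | ~q | ~z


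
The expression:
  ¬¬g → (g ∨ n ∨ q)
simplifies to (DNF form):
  True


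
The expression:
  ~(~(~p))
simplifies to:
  ~p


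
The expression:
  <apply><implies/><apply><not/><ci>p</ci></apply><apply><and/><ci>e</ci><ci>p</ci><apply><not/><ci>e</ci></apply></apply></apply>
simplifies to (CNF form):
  <ci>p</ci>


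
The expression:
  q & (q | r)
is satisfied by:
  {q: True}


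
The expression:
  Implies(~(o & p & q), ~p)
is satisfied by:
  {o: True, q: True, p: False}
  {o: True, q: False, p: False}
  {q: True, o: False, p: False}
  {o: False, q: False, p: False}
  {o: True, p: True, q: True}


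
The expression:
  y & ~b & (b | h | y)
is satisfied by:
  {y: True, b: False}


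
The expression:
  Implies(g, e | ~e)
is always true.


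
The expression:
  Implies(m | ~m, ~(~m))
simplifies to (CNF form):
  m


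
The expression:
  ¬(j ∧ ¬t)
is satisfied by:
  {t: True, j: False}
  {j: False, t: False}
  {j: True, t: True}


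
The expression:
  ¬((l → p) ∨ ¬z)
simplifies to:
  l ∧ z ∧ ¬p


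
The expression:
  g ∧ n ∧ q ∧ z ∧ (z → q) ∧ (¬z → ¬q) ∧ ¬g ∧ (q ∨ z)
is never true.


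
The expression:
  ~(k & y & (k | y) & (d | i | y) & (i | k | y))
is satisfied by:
  {k: False, y: False}
  {y: True, k: False}
  {k: True, y: False}


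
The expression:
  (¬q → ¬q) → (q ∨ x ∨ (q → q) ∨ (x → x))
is always true.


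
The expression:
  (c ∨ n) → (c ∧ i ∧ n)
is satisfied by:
  {i: True, c: False, n: False}
  {c: False, n: False, i: False}
  {i: True, n: True, c: True}


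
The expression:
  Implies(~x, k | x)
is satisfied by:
  {x: True, k: True}
  {x: True, k: False}
  {k: True, x: False}


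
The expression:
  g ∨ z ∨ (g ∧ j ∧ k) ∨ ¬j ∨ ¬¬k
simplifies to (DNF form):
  g ∨ k ∨ z ∨ ¬j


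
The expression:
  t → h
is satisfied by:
  {h: True, t: False}
  {t: False, h: False}
  {t: True, h: True}


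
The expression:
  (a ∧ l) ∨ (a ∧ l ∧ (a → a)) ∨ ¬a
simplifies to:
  l ∨ ¬a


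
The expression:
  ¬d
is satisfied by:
  {d: False}


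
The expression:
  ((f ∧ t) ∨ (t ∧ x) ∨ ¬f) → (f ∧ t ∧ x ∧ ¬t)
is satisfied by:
  {f: True, t: False}


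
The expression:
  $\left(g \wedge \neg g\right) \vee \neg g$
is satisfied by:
  {g: False}


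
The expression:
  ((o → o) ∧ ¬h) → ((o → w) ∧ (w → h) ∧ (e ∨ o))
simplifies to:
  h ∨ (e ∧ ¬o ∧ ¬w)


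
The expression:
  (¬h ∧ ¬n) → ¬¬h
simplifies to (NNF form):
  h ∨ n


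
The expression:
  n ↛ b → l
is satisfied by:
  {b: True, l: True, n: False}
  {b: True, l: False, n: False}
  {l: True, b: False, n: False}
  {b: False, l: False, n: False}
  {b: True, n: True, l: True}
  {b: True, n: True, l: False}
  {n: True, l: True, b: False}


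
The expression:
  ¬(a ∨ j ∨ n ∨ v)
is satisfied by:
  {n: False, v: False, j: False, a: False}


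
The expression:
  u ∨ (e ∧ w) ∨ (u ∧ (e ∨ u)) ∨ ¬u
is always true.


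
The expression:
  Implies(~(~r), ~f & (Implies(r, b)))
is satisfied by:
  {b: True, f: False, r: False}
  {f: False, r: False, b: False}
  {b: True, f: True, r: False}
  {f: True, b: False, r: False}
  {r: True, b: True, f: False}


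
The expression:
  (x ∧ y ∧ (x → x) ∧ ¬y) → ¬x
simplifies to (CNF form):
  True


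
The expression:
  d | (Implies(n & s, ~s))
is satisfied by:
  {d: True, s: False, n: False}
  {s: False, n: False, d: False}
  {n: True, d: True, s: False}
  {n: True, s: False, d: False}
  {d: True, s: True, n: False}
  {s: True, d: False, n: False}
  {n: True, s: True, d: True}


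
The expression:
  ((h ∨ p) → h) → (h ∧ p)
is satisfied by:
  {p: True}


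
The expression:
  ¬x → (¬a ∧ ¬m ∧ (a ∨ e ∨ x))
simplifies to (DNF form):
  x ∨ (e ∧ ¬a ∧ ¬m)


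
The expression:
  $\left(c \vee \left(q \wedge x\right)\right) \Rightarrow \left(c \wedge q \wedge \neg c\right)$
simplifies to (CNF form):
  $\neg c \wedge \left(\neg q \vee \neg x\right)$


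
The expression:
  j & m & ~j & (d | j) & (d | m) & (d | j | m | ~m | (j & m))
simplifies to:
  False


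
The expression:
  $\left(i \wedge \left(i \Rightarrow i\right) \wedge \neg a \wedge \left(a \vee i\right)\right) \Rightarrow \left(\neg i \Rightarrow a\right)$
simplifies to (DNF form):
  $\text{True}$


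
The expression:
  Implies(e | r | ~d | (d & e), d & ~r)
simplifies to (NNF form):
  d & ~r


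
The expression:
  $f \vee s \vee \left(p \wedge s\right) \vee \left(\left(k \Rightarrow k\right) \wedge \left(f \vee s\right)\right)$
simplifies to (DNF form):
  $f \vee s$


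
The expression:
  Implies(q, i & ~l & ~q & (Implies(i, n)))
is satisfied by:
  {q: False}


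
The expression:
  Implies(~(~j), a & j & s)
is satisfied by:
  {s: True, a: True, j: False}
  {s: True, a: False, j: False}
  {a: True, s: False, j: False}
  {s: False, a: False, j: False}
  {j: True, s: True, a: True}


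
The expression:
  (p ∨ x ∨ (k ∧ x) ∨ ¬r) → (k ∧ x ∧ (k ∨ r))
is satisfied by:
  {r: True, x: True, k: True, p: False}
  {x: True, k: True, p: False, r: False}
  {r: True, x: True, p: True, k: True}
  {x: True, p: True, k: True, r: False}
  {r: True, k: True, p: False, x: False}
  {r: True, k: False, p: False, x: False}


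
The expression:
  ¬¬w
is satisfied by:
  {w: True}


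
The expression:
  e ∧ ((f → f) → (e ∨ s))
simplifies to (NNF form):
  e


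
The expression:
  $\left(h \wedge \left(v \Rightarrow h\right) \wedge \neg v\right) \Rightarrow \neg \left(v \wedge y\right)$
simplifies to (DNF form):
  $\text{True}$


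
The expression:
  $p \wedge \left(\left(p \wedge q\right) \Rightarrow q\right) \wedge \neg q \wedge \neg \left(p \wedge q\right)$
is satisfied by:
  {p: True, q: False}


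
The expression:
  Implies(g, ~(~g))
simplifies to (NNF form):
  True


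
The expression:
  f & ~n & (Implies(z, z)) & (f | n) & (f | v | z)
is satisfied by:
  {f: True, n: False}


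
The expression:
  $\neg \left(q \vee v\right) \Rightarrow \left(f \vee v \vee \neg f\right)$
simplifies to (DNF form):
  $\text{True}$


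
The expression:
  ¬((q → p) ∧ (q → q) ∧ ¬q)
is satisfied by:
  {q: True}


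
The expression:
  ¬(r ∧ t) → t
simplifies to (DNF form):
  t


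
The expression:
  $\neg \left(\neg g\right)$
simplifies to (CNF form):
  $g$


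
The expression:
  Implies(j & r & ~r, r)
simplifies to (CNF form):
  True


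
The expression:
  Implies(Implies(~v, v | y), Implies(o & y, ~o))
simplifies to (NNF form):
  ~o | ~y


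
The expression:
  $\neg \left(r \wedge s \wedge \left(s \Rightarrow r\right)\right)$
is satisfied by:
  {s: False, r: False}
  {r: True, s: False}
  {s: True, r: False}


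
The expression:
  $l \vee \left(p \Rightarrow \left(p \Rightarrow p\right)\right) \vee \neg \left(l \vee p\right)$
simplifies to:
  $\text{True}$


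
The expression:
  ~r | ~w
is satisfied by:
  {w: False, r: False}
  {r: True, w: False}
  {w: True, r: False}


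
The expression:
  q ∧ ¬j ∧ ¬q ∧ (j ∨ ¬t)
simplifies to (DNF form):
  False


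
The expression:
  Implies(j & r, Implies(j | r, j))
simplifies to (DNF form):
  True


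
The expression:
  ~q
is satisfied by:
  {q: False}


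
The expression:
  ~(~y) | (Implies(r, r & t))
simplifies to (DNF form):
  t | y | ~r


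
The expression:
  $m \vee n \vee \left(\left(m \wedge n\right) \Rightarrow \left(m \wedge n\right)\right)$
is always true.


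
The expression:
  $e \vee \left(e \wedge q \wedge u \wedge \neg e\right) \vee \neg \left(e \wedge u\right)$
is always true.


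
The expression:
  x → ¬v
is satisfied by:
  {v: False, x: False}
  {x: True, v: False}
  {v: True, x: False}


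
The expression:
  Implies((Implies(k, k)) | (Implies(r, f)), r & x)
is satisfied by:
  {r: True, x: True}


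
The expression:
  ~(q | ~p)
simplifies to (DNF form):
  p & ~q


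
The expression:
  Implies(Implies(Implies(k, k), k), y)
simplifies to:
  y | ~k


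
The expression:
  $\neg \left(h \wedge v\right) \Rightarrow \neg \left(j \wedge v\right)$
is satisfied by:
  {h: True, v: False, j: False}
  {v: False, j: False, h: False}
  {j: True, h: True, v: False}
  {j: True, v: False, h: False}
  {h: True, v: True, j: False}
  {v: True, h: False, j: False}
  {j: True, v: True, h: True}


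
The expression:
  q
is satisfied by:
  {q: True}


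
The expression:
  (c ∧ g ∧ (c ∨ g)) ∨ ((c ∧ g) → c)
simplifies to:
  True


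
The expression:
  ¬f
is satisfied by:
  {f: False}


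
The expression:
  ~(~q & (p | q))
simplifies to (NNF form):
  q | ~p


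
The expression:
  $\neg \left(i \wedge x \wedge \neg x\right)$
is always true.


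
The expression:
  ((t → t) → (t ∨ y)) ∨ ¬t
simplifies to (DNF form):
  True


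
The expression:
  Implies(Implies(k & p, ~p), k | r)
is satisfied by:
  {r: True, k: True}
  {r: True, k: False}
  {k: True, r: False}


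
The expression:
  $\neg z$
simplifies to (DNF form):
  $\neg z$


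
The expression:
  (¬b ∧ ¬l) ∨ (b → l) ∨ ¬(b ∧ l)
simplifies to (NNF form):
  True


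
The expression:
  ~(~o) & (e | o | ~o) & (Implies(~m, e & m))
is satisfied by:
  {m: True, o: True}


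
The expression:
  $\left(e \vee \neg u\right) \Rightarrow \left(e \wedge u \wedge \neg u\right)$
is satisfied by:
  {u: True, e: False}


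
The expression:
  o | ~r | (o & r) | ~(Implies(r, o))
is always true.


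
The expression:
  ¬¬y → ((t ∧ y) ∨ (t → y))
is always true.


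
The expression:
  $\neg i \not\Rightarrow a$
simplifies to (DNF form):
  $\neg a \wedge \neg i$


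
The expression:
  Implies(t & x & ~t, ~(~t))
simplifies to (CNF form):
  True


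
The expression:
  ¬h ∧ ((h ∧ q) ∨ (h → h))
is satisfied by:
  {h: False}


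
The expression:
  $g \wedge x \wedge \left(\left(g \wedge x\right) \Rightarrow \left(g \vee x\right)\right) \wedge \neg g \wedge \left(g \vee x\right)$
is never true.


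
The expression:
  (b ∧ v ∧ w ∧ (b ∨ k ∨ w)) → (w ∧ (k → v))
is always true.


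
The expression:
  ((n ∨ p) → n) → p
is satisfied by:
  {p: True}


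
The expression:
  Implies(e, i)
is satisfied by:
  {i: True, e: False}
  {e: False, i: False}
  {e: True, i: True}


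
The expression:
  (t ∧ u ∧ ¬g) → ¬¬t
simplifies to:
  True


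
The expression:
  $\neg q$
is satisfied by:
  {q: False}


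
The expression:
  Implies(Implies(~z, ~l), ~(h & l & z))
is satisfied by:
  {l: False, z: False, h: False}
  {h: True, l: False, z: False}
  {z: True, l: False, h: False}
  {h: True, z: True, l: False}
  {l: True, h: False, z: False}
  {h: True, l: True, z: False}
  {z: True, l: True, h: False}


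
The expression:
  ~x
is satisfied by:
  {x: False}


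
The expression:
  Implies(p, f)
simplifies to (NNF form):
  f | ~p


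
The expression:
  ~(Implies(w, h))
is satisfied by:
  {w: True, h: False}


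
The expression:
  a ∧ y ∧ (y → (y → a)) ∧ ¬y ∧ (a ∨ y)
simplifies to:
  False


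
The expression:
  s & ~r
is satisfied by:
  {s: True, r: False}


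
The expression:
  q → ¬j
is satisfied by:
  {q: False, j: False}
  {j: True, q: False}
  {q: True, j: False}


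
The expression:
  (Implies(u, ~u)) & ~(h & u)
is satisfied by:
  {u: False}


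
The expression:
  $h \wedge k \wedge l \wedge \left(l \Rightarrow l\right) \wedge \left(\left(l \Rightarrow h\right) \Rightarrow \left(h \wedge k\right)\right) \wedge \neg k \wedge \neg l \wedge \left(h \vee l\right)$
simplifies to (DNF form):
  $\text{False}$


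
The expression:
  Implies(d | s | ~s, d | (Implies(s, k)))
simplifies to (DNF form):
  d | k | ~s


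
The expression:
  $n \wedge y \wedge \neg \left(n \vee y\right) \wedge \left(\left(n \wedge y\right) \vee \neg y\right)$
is never true.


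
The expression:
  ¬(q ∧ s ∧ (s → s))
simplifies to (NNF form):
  ¬q ∨ ¬s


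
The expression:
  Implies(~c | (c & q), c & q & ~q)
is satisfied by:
  {c: True, q: False}


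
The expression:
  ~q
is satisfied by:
  {q: False}


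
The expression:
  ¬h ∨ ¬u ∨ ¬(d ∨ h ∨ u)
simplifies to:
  ¬h ∨ ¬u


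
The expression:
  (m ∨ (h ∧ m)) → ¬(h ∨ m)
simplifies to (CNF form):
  ¬m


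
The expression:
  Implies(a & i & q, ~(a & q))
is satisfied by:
  {q: False, a: False, i: False}
  {i: True, q: False, a: False}
  {a: True, q: False, i: False}
  {i: True, a: True, q: False}
  {q: True, i: False, a: False}
  {i: True, q: True, a: False}
  {a: True, q: True, i: False}


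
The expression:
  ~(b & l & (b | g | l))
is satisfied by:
  {l: False, b: False}
  {b: True, l: False}
  {l: True, b: False}


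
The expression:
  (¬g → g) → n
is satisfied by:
  {n: True, g: False}
  {g: False, n: False}
  {g: True, n: True}


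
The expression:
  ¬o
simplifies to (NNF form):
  ¬o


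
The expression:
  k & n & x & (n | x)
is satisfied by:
  {x: True, n: True, k: True}


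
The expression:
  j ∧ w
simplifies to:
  j ∧ w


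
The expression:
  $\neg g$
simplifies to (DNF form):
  $\neg g$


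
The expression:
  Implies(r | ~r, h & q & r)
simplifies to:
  h & q & r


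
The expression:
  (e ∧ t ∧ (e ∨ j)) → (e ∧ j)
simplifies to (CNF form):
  j ∨ ¬e ∨ ¬t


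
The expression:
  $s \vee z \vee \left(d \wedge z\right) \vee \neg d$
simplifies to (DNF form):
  $s \vee z \vee \neg d$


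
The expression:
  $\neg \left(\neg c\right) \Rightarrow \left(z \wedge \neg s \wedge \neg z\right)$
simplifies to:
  $\neg c$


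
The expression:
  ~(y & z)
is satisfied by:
  {z: False, y: False}
  {y: True, z: False}
  {z: True, y: False}


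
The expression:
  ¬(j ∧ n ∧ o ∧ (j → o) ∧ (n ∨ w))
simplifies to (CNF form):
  ¬j ∨ ¬n ∨ ¬o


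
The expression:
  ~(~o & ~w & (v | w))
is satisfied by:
  {w: True, o: True, v: False}
  {w: True, v: False, o: False}
  {o: True, v: False, w: False}
  {o: False, v: False, w: False}
  {w: True, o: True, v: True}
  {w: True, v: True, o: False}
  {o: True, v: True, w: False}


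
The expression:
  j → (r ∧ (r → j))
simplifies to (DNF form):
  r ∨ ¬j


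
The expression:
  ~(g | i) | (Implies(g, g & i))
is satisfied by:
  {i: True, g: False}
  {g: False, i: False}
  {g: True, i: True}


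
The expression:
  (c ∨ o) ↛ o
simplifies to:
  c ∧ ¬o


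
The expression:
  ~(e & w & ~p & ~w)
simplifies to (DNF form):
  True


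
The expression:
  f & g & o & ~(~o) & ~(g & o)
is never true.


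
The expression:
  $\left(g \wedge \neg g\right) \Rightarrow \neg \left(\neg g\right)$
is always true.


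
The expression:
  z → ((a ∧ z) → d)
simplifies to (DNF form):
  d ∨ ¬a ∨ ¬z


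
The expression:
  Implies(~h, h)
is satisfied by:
  {h: True}


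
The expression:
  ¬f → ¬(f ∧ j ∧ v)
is always true.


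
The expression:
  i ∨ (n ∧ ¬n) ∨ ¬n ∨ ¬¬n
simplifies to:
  True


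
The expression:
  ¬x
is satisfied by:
  {x: False}


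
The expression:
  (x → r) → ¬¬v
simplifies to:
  v ∨ (x ∧ ¬r)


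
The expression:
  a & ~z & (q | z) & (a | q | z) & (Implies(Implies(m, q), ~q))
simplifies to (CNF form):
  False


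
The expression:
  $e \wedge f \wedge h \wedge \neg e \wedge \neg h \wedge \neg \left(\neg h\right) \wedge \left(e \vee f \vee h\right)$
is never true.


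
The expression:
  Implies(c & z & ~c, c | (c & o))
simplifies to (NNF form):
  True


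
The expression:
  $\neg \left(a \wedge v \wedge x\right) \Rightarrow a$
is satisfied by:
  {a: True}


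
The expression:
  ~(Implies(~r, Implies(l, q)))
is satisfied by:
  {l: True, q: False, r: False}


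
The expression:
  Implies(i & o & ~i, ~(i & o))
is always true.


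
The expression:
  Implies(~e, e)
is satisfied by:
  {e: True}


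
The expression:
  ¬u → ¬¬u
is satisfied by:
  {u: True}


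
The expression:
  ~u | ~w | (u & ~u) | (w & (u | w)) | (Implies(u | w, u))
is always true.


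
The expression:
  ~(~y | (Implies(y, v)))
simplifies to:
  y & ~v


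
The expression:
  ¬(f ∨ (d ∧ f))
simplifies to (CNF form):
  ¬f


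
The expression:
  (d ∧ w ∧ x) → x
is always true.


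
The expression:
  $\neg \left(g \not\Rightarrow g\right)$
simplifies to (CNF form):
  $\text{True}$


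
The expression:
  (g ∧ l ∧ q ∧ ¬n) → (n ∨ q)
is always true.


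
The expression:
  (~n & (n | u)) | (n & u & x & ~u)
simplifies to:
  u & ~n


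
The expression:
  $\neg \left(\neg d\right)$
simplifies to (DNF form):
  $d$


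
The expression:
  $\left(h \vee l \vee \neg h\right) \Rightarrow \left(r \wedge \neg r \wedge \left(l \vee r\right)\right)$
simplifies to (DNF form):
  $\text{False}$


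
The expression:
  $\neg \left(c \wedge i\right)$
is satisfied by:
  {c: False, i: False}
  {i: True, c: False}
  {c: True, i: False}


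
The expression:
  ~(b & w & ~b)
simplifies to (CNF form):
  True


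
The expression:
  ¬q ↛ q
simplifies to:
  True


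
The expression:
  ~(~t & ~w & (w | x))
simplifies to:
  t | w | ~x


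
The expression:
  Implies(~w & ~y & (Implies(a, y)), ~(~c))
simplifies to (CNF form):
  a | c | w | y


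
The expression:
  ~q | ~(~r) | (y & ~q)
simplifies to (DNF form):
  r | ~q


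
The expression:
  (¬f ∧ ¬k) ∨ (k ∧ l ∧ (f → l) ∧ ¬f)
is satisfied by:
  {l: True, k: False, f: False}
  {k: False, f: False, l: False}
  {l: True, k: True, f: False}


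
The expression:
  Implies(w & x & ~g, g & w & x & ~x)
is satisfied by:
  {g: True, w: False, x: False}
  {w: False, x: False, g: False}
  {x: True, g: True, w: False}
  {x: True, w: False, g: False}
  {g: True, w: True, x: False}
  {w: True, g: False, x: False}
  {x: True, w: True, g: True}


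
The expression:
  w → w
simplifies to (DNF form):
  True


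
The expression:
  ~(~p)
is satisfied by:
  {p: True}


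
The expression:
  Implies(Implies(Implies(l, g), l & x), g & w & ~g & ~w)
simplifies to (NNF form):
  ~l | (g & ~x)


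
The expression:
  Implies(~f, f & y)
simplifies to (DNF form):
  f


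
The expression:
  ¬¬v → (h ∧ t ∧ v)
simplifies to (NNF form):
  (h ∧ t) ∨ ¬v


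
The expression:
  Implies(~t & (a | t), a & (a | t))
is always true.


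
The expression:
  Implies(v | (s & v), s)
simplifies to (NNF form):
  s | ~v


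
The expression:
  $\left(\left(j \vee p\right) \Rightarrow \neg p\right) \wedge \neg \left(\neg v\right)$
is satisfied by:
  {v: True, p: False}


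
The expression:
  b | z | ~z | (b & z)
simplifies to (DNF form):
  True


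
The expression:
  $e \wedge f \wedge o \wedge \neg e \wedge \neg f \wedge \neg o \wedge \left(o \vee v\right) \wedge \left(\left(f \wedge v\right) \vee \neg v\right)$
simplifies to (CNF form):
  $\text{False}$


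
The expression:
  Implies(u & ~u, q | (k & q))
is always true.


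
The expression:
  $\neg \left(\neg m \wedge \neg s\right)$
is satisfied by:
  {m: True, s: True}
  {m: True, s: False}
  {s: True, m: False}


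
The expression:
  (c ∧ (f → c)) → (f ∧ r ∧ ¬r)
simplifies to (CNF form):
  ¬c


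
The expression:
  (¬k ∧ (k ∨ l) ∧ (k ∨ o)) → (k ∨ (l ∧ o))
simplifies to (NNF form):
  True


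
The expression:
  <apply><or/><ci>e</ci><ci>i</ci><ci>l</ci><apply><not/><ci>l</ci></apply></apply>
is always true.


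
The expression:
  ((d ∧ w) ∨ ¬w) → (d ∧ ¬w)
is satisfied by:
  {d: True, w: False}
  {w: True, d: False}


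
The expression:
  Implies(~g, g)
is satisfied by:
  {g: True}


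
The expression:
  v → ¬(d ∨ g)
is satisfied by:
  {g: False, v: False, d: False}
  {d: True, g: False, v: False}
  {g: True, d: False, v: False}
  {d: True, g: True, v: False}
  {v: True, d: False, g: False}


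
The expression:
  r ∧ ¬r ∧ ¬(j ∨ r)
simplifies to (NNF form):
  False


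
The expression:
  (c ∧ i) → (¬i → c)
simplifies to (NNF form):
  True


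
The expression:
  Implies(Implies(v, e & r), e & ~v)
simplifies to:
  (e & ~v) | (v & ~e) | (v & ~r)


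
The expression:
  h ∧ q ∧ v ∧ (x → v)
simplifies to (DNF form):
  h ∧ q ∧ v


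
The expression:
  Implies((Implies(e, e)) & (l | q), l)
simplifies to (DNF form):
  l | ~q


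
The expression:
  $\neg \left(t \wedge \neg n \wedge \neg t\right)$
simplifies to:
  $\text{True}$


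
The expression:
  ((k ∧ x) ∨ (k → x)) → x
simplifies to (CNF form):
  k ∨ x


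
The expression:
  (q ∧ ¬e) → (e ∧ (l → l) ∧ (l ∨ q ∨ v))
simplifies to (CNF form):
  e ∨ ¬q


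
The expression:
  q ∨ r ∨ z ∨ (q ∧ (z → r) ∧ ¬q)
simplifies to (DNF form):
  q ∨ r ∨ z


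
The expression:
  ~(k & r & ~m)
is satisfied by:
  {m: True, k: False, r: False}
  {k: False, r: False, m: False}
  {r: True, m: True, k: False}
  {r: True, k: False, m: False}
  {m: True, k: True, r: False}
  {k: True, m: False, r: False}
  {r: True, k: True, m: True}


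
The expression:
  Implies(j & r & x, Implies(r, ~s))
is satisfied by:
  {s: False, x: False, r: False, j: False}
  {j: True, s: False, x: False, r: False}
  {r: True, s: False, x: False, j: False}
  {j: True, r: True, s: False, x: False}
  {x: True, j: False, s: False, r: False}
  {j: True, x: True, s: False, r: False}
  {r: True, x: True, j: False, s: False}
  {j: True, r: True, x: True, s: False}
  {s: True, r: False, x: False, j: False}
  {j: True, s: True, r: False, x: False}
  {r: True, s: True, j: False, x: False}
  {j: True, r: True, s: True, x: False}
  {x: True, s: True, r: False, j: False}
  {j: True, x: True, s: True, r: False}
  {r: True, x: True, s: True, j: False}


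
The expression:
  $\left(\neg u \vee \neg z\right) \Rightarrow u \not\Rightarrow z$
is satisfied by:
  {u: True}


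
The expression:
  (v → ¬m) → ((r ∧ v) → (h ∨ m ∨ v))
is always true.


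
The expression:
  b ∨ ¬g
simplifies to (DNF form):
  b ∨ ¬g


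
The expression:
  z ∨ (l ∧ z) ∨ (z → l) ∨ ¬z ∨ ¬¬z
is always true.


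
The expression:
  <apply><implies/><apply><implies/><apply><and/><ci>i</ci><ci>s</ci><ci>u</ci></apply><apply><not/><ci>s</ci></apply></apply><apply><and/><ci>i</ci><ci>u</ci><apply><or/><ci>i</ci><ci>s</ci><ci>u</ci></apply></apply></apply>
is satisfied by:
  {i: True, u: True}


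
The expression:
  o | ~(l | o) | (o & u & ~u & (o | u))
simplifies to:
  o | ~l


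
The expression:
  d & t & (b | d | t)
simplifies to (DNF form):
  d & t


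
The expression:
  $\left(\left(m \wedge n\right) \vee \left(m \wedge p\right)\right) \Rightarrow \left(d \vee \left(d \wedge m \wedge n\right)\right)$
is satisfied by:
  {d: True, n: False, p: False, m: False}
  {d: True, p: True, n: False, m: False}
  {d: True, n: True, p: False, m: False}
  {d: True, p: True, n: True, m: False}
  {d: False, n: False, p: False, m: False}
  {p: True, d: False, n: False, m: False}
  {n: True, d: False, p: False, m: False}
  {p: True, n: True, d: False, m: False}
  {m: True, d: True, n: False, p: False}
  {m: True, p: True, d: True, n: False}
  {m: True, d: True, n: True, p: False}
  {m: True, p: True, d: True, n: True}
  {m: True, d: False, n: False, p: False}


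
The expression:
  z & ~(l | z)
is never true.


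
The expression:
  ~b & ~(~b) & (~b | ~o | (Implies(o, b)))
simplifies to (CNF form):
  False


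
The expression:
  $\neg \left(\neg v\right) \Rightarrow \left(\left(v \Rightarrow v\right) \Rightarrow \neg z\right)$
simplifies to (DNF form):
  $\neg v \vee \neg z$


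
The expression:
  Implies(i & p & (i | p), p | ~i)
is always true.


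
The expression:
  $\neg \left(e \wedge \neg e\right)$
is always true.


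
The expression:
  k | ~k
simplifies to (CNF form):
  True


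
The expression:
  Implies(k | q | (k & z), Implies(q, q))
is always true.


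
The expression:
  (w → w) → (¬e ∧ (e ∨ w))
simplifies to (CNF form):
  w ∧ ¬e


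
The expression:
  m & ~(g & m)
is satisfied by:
  {m: True, g: False}


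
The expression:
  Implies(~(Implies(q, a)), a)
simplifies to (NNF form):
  a | ~q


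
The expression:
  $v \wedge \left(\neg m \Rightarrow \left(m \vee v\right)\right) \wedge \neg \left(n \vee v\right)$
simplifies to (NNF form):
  $\text{False}$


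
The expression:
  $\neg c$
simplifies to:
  $\neg c$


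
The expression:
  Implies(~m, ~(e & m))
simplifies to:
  True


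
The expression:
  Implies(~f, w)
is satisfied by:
  {w: True, f: True}
  {w: True, f: False}
  {f: True, w: False}


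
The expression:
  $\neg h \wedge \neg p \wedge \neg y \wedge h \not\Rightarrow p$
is never true.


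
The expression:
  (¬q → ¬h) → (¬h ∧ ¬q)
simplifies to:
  ¬q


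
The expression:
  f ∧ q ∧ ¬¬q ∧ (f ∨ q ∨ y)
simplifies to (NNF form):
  f ∧ q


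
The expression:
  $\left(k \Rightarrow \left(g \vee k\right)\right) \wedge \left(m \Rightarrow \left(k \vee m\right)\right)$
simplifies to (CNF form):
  $\text{True}$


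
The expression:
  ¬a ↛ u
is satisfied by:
  {u: False, a: False}


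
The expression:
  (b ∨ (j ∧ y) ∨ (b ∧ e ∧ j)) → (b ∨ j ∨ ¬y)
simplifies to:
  True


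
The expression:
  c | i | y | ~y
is always true.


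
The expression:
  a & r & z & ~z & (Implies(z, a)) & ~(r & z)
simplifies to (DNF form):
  False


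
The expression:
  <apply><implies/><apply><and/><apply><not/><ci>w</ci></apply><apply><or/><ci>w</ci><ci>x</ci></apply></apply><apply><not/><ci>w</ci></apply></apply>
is always true.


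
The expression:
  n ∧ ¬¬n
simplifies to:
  n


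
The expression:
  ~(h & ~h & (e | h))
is always true.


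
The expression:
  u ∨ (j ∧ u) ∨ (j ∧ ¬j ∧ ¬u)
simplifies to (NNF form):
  u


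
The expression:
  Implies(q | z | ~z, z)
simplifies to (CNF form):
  z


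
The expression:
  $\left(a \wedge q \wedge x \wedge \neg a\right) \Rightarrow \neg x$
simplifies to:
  $\text{True}$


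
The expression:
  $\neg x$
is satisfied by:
  {x: False}


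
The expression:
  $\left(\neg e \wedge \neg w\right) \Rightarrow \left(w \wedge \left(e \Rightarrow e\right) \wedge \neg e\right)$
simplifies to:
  $e \vee w$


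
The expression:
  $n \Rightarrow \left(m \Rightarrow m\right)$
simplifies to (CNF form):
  $\text{True}$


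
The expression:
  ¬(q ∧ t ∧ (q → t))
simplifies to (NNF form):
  ¬q ∨ ¬t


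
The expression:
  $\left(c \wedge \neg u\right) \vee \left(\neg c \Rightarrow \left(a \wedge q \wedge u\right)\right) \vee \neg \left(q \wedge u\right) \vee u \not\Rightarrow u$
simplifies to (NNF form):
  $a \vee c \vee \neg q \vee \neg u$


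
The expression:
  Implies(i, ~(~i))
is always true.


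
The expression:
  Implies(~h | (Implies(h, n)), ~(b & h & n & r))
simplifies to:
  ~b | ~h | ~n | ~r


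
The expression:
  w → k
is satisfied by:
  {k: True, w: False}
  {w: False, k: False}
  {w: True, k: True}


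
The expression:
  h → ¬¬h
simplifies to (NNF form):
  True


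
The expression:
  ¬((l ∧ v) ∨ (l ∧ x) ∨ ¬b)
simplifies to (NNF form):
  b ∧ (¬l ∨ ¬v) ∧ (¬l ∨ ¬x)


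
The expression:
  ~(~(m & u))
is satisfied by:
  {m: True, u: True}


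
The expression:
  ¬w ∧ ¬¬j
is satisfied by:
  {j: True, w: False}


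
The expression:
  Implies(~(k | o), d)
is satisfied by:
  {k: True, d: True, o: True}
  {k: True, d: True, o: False}
  {k: True, o: True, d: False}
  {k: True, o: False, d: False}
  {d: True, o: True, k: False}
  {d: True, o: False, k: False}
  {o: True, d: False, k: False}


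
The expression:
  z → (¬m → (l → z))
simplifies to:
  True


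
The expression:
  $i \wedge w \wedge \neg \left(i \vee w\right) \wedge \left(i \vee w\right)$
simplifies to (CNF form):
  $\text{False}$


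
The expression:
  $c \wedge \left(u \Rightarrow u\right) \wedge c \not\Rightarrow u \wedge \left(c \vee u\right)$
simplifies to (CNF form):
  $c \wedge \neg u$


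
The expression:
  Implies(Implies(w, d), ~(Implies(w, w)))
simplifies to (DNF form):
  w & ~d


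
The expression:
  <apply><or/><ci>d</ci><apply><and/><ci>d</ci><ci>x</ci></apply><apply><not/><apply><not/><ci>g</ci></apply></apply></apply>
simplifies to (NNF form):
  <apply><or/><ci>d</ci><ci>g</ci></apply>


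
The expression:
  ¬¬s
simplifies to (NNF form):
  s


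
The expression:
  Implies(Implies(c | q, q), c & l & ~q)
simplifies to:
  c & ~q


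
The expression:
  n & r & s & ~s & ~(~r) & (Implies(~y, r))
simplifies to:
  False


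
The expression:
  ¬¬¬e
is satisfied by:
  {e: False}


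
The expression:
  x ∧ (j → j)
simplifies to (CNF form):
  x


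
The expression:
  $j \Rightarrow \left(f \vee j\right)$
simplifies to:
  $\text{True}$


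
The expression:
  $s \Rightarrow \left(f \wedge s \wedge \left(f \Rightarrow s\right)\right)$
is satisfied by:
  {f: True, s: False}
  {s: False, f: False}
  {s: True, f: True}


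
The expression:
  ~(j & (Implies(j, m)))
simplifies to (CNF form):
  ~j | ~m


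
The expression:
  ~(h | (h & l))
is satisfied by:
  {h: False}


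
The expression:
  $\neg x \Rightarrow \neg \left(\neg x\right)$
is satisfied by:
  {x: True}


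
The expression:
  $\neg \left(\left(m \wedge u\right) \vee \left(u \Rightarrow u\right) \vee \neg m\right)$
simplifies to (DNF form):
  $\text{False}$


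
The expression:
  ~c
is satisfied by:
  {c: False}


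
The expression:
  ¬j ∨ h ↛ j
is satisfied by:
  {j: False}


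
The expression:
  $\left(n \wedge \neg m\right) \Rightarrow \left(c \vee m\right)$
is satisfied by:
  {c: True, m: True, n: False}
  {c: True, m: False, n: False}
  {m: True, c: False, n: False}
  {c: False, m: False, n: False}
  {c: True, n: True, m: True}
  {c: True, n: True, m: False}
  {n: True, m: True, c: False}


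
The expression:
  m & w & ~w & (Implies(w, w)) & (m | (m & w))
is never true.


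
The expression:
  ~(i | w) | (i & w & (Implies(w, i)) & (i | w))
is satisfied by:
  {w: False, i: False}
  {i: True, w: True}
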